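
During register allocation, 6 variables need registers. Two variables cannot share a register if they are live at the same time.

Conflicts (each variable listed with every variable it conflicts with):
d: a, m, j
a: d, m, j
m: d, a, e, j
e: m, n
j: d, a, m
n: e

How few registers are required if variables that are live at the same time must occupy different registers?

4

d, a, m, j are mutually in conflict, so at least 4 registers are needed.
4 registers suffice: register 1 → {m, n}; register 2 → {e, j}; register 3 → {d}; register 4 → {a}. Each listed conflict is separated.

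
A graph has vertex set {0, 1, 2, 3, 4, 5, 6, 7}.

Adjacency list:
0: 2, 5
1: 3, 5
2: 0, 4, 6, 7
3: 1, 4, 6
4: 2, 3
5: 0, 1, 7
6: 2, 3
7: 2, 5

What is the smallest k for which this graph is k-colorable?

2

2 and 7 are adjacent, so at least 2 colors are needed.
2 colors suffice: 0=blue, 1=blue, 2=red, 3=red, 4=blue, 5=red, 6=blue, 7=blue. Each edge has distinct colors on its endpoints.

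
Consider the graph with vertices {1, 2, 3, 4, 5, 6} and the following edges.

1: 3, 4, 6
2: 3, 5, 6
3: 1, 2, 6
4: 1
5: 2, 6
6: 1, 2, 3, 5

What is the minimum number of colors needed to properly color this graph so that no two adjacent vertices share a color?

3

2, 5, 6 are pairwise adjacent, so at least 3 colors are needed.
One proper 3-coloring: 1=blue, 2=blue, 3=green, 4=red, 5=green, 6=red. No two adjacent vertices share a color.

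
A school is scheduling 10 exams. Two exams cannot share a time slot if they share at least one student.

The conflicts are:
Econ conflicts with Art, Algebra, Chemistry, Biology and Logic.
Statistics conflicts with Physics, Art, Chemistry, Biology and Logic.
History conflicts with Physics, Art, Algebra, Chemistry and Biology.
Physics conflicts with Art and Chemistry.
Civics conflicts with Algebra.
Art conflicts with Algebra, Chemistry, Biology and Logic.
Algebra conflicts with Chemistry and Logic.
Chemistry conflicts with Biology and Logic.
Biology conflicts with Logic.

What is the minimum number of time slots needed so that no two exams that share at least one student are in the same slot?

5

Statistics, Art, Chemistry, Biology, Logic all conflict with each other, so at least 5 time slots are needed.
5 time slots suffice: Econ=5, Statistics=5, History=4, Physics=3, Civics=1, Art=2, Algebra=3, Chemistry=1, Biology=3, Logic=4. No two conflicting exams share a time slot.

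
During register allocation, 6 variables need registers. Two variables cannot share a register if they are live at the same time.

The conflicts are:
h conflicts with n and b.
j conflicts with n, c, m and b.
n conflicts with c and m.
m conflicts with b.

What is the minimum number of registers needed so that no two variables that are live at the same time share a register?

j, n, c are mutually in conflict, so at least 3 registers are needed.
3 registers suffice: h=2, j=2, n=1, c=3, m=3, b=1. Every pair that conflicts lands in different registers.

3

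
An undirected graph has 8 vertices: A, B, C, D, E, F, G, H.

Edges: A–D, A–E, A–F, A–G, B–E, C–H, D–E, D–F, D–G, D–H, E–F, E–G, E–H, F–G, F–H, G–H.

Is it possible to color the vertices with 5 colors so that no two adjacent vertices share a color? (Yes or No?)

The chromatic number is 5. A, D, E, F, G form a clique, so at least 5 colors are needed.
5 colors suffice: color red → {C, E}; color blue → {B, D}; color green → {G}; color yellow → {F}; color purple → {A, H}.
That is already a proper 5-coloring.

Yes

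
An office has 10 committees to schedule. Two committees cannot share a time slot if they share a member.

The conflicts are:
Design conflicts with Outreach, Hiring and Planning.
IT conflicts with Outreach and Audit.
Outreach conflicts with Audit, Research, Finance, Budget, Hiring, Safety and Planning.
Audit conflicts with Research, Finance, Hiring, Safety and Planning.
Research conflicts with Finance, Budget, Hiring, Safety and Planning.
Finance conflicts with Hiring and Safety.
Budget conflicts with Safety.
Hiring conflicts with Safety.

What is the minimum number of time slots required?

6

Outreach, Audit, Research, Finance, Hiring, Safety pairwise conflict, so at least 6 time slots are needed.
6 time slots suffice: time slot 1 → {Outreach}; time slot 2 → {Design, Audit, Budget}; time slot 3 → {IT, Research}; time slot 4 → {Safety, Planning}; time slot 5 → {Hiring}; time slot 6 → {Finance}. Every pair that conflicts lands in different time slots.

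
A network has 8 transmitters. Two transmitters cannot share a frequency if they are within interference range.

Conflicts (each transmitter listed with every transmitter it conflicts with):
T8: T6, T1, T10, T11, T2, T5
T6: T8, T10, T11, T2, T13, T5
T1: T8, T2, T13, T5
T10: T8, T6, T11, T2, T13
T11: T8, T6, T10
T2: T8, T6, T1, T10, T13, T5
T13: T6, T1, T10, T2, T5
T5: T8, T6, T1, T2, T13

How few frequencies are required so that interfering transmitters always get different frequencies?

4

T6, T2, T13, T5 pairwise conflict, so at least 4 frequencies are needed.
4 frequencies suffice: frequency 1 → {T6, T1}; frequency 2 → {T11, T2}; frequency 3 → {T8, T13}; frequency 4 → {T10, T5}. Each listed conflict is separated.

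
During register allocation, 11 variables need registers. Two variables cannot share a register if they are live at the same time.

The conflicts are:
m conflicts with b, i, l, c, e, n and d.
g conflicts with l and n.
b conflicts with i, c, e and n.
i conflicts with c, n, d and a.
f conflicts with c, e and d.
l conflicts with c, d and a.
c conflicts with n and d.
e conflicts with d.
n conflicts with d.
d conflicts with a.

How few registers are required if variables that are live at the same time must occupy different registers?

m, i, c, n, d all conflict with each other, so at least 5 registers are needed.
A valid assignment using 5 registers: m=2, g=1, b=1, i=4, f=2, l=4, c=3, e=3, n=5, d=1, a=2. Each listed conflict is separated.

5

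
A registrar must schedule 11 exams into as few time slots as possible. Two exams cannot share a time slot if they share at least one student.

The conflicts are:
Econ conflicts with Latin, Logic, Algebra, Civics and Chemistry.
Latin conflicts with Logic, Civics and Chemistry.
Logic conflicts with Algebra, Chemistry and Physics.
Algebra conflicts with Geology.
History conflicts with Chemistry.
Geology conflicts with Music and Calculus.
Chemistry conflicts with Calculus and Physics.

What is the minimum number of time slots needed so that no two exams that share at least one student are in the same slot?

Econ, Latin, Logic, Chemistry all conflict with each other, so at least 4 time slots are needed.
4 time slots suffice: Econ=3, Latin=4, Logic=2, Algebra=1, History=2, Geology=2, Civics=1, Music=1, Chemistry=1, Calculus=3, Physics=3. Each listed conflict is separated.

4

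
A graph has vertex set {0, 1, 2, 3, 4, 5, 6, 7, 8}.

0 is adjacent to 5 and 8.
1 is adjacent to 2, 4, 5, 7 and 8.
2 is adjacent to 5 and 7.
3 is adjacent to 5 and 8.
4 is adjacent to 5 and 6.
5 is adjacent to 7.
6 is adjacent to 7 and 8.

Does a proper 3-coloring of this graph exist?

No

1, 2, 5, 7 form a clique, so at least 4 colors are needed.
So 3 colors are not enough.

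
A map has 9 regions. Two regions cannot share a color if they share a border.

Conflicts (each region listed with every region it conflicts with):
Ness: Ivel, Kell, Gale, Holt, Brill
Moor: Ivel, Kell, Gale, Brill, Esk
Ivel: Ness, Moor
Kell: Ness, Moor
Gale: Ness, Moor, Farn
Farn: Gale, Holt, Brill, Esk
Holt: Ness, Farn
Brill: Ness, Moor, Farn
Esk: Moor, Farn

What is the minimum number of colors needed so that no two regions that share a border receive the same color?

2

Ness and Ivel conflict, so at least 2 colors are needed.
One proper 2-coloring: Ness=1, Moor=1, Ivel=2, Kell=2, Gale=2, Farn=1, Holt=2, Brill=2, Esk=2. Every pair that conflicts lands in different colors.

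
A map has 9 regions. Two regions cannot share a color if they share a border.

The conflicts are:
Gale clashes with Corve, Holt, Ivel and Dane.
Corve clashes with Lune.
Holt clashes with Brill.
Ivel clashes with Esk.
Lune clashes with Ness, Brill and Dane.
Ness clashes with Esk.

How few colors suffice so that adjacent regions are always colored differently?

The cycle Lune-Corve-Gale-Holt-Brill-Lune has odd length 5, so it cannot be 2-colored; at least 3 colors are needed.
3 colors suffice: Gale=1, Corve=2, Holt=3, Ivel=2, Lune=1, Ness=2, Esk=1, Brill=2, Dane=2. Each listed conflict is separated.

3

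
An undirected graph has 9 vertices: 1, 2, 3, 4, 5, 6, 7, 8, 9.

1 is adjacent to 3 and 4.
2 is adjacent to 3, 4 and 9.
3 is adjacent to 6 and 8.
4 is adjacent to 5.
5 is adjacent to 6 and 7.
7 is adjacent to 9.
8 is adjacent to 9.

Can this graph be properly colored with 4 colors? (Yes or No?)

The chromatic number is 3. The cycle 7-9-2-4-5-7 has odd length 5, so it cannot be 2-colored; at least 3 colors are needed.
3 colors suffice: color red → {3, 4, 9}; color blue → {1, 2, 5, 8}; color green → {6, 7}.
Since 4 ≥ 3, a proper 4-coloring certainly exists.

Yes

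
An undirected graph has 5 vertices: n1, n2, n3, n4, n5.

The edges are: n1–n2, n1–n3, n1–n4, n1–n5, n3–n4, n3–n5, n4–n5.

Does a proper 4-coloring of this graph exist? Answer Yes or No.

Yes

The chromatic number is 4. n1, n3, n4, n5 are pairwise adjacent (a clique of size 4), so at least 4 colors are needed.
4 colors suffice: color 1 → {n1}; color 2 → {n2, n4}; color 3 → {n3}; color 4 → {n5}.
That is already a proper 4-coloring.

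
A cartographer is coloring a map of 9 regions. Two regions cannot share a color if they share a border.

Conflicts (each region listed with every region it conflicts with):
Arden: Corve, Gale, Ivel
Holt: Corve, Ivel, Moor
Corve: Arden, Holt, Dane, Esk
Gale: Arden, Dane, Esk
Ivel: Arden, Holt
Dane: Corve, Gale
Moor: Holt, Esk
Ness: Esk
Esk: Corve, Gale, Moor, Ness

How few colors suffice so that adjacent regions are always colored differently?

Arden and Corve conflict, so at least 2 colors are needed.
2 colors suffice: Arden=2, Holt=2, Corve=1, Gale=1, Ivel=1, Dane=2, Moor=1, Ness=1, Esk=2. No two conflicting regions share a color.

2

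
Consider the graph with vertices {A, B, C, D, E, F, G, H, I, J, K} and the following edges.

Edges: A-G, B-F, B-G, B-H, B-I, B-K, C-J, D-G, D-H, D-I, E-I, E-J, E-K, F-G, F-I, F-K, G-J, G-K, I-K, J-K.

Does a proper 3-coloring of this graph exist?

B, F, I, K are mutually adjacent (a clique of size 4), so at least 4 colors are needed.
So 3 colors are not enough.

No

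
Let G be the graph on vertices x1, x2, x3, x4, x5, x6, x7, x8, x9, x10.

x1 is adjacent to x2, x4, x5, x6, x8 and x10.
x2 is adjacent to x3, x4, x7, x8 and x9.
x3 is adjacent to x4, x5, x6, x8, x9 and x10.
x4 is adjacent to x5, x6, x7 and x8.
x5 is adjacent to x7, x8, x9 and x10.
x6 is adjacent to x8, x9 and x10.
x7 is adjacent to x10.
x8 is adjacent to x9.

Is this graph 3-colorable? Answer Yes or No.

x3, x6, x8, x9 form a clique, so at least 4 colors are needed.
So 3 colors are not enough.

No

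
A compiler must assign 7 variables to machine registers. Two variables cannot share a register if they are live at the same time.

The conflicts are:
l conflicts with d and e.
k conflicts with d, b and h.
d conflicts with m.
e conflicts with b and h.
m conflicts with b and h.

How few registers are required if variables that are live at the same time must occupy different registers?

3

The cycle l-d-k-h-e-l has odd length 5, so it cannot be 2-colored; at least 3 registers are needed.
3 registers suffice: register 1 → {k, e, m}; register 2 → {d, b, h}; register 3 → {l}. No two conflicting variables share a register.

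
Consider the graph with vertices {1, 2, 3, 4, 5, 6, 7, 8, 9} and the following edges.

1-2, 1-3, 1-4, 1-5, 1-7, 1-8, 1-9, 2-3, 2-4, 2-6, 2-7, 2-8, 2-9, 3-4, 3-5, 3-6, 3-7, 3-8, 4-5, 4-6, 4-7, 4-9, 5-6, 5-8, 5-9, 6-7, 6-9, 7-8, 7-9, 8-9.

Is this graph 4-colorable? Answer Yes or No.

1, 2, 7, 8, 9 form a clique, so at least 5 colors are needed.
So 4 colors are not enough.

No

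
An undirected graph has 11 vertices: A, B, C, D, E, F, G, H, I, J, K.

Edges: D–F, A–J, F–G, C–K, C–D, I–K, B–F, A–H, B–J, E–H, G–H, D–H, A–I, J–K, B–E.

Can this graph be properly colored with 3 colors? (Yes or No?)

Yes

The chromatic number is 3. The cycle H-E-B-J-A-H has odd length 5, so it cannot be 2-colored; at least 3 colors are needed.
3 colors suffice: color red → {B, H, K}; color blue → {C, E, F, I, J}; color green → {A, D, G}.
That is already a proper 3-coloring.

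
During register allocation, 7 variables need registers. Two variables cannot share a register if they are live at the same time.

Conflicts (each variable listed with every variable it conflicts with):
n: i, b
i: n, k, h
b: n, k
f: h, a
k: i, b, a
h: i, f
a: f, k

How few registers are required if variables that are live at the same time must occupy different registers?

The cycle f-h-i-k-a-f has odd length 5, so it cannot be 2-colored; at least 3 registers are needed.
3 registers suffice: register 1 → {i, b, a}; register 2 → {n, k, h}; register 3 → {f}. Every pair that conflicts lands in different registers.

3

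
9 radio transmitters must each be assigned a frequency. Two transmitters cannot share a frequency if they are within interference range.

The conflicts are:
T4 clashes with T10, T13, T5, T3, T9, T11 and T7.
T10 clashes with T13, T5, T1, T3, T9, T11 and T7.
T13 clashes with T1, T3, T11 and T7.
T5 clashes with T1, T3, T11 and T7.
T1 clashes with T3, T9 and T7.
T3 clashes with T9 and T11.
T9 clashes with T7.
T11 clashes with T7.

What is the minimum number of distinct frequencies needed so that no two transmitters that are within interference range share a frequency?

5

T4, T10, T5, T3, T11 are mutually in conflict, so at least 5 frequencies are needed.
5 frequencies suffice: T4=2, T10=1, T13=4, T5=4, T1=2, T3=3, T9=4, T11=5, T7=3. Every pair that conflicts lands in different frequencies.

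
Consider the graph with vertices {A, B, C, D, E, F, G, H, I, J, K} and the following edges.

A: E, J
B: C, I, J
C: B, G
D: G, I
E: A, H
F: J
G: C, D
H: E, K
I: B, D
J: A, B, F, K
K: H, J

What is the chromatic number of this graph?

The cycle K-J-A-E-H-K has odd length 5, so it cannot be 2-colored; at least 3 colors are needed.
3 colors suffice: color 1 → {C, H, I, J}; color 2 → {A, B, F, G, K}; color 3 → {D, E}. No two adjacent vertices share a color.

3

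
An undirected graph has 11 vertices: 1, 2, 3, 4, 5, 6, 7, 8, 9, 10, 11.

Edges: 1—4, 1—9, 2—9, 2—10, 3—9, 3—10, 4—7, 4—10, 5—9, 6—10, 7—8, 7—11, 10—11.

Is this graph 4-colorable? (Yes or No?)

Yes

The chromatic number is 3. The cycle 3-9-1-4-10-3 has odd length 5, so it cannot be 2-colored; at least 3 colors are needed.
3 colors suffice: 1=green, 2=blue, 3=blue, 4=blue, 5=blue, 6=blue, 7=red, 8=blue, 9=red, 10=red, 11=blue.
Since 4 ≥ 3, a proper 4-coloring certainly exists.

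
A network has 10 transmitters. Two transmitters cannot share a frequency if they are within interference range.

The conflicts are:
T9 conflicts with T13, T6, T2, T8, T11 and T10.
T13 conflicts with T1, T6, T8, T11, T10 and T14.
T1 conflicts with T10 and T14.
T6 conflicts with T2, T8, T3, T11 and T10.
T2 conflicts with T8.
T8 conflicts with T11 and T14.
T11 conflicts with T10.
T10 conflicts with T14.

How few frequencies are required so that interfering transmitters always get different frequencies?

T9, T13, T6, T8, T11 all conflict with each other, so at least 5 frequencies are needed.
5 frequencies suffice: frequency 1 → {T6, T14}; frequency 2 → {T13, T2, T3}; frequency 3 → {T8, T10}; frequency 4 → {T9, T1}; frequency 5 → {T11}. No two conflicting transmitters share a frequency.

5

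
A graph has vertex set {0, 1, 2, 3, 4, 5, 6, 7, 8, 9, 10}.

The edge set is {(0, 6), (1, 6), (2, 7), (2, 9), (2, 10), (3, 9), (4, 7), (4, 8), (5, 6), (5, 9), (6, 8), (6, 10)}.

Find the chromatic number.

The cycle 9-2-10-6-5-9 has odd length 5, so it cannot be 2-colored; at least 3 colors are needed.
3 colors suffice: color a → {4, 6, 9}; color b → {0, 1, 2, 3, 5, 8}; color c → {7, 10}. Each edge has distinct colors on its endpoints.

3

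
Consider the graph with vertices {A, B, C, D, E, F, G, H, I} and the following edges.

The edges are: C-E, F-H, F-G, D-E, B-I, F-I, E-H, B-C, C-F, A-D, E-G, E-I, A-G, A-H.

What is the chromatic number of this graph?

A and H are adjacent, so at least 2 colors are needed.
2 colors suffice: color red → {A, B, E, F}; color blue → {C, D, G, H, I}. Each edge has distinct colors on its endpoints.

2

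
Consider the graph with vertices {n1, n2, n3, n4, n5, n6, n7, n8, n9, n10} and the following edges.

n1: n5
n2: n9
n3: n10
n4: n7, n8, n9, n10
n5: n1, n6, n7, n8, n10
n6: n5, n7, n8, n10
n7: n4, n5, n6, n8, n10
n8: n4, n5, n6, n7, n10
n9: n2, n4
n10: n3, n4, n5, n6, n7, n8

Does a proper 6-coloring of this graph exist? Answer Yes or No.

Yes

The chromatic number is 5. n5, n6, n7, n8, n10 are pairwise adjacent (a clique of size 5), so at least 5 colors are needed.
5 colors suffice: color red → {n1, n9, n10}; color blue → {n2, n3, n8}; color green → {n7}; color yellow → {n4, n5}; color purple → {n6}.
Since 6 ≥ 5, a proper 6-coloring certainly exists.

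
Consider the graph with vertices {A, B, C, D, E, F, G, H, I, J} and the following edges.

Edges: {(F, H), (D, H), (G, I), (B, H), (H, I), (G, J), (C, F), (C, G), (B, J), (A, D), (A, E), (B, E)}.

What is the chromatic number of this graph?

The cycle D-H-B-E-A-D has odd length 5, so it cannot be 2-colored; at least 3 colors are needed.
3 colors suffice: color 1 → {A, G, H}; color 2 → {B, D, F, I}; color 3 → {C, E, J}. Each edge has distinct colors on its endpoints.

3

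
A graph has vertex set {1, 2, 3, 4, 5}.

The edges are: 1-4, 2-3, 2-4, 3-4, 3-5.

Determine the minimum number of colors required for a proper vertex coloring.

2, 3, 4 are pairwise adjacent, so at least 3 colors are needed.
3 colors suffice: 1=red, 2=green, 3=red, 4=blue, 5=blue. Each edge has distinct colors on its endpoints.

3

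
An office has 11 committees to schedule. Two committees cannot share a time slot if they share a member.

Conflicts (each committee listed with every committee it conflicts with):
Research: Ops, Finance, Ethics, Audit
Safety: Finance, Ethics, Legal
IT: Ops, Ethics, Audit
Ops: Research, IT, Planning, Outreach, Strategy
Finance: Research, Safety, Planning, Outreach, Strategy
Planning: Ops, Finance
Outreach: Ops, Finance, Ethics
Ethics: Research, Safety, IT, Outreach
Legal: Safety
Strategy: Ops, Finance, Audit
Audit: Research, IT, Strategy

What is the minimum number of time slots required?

2

Ops and Planning conflict, so at least 2 time slots are needed.
A valid assignment using 2 time slots: Research=2, Safety=2, IT=2, Ops=1, Finance=1, Planning=2, Outreach=2, Ethics=1, Legal=1, Strategy=2, Audit=1. No two conflicting committees share a time slot.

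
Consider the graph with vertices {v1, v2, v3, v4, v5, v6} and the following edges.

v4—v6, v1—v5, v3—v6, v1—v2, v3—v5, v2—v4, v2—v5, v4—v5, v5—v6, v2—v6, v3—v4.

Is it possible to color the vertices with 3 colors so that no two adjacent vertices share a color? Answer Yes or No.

v3, v4, v5, v6 are pairwise adjacent (a clique of size 4), so at least 4 colors are needed.
So 3 colors are not enough.

No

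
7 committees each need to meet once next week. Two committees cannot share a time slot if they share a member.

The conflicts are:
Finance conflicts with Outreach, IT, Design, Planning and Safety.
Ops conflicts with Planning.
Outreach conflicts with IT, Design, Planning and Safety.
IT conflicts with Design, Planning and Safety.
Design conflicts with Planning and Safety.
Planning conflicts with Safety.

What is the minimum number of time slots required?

6

Finance, Outreach, IT, Design, Planning, Safety are mutually in conflict, so at least 6 time slots are needed.
6 time slots suffice: time slot 1 → {Planning}; time slot 2 → {Ops, Design}; time slot 3 → {Finance}; time slot 4 → {Safety}; time slot 5 → {IT}; time slot 6 → {Outreach}. Each listed conflict is separated.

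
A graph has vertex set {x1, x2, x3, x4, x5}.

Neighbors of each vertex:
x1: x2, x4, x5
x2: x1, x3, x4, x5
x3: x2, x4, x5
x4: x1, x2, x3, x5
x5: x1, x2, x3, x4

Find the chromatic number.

x2, x3, x4, x5 form a clique, so at least 4 colors are needed.
4 colors suffice: x1=4, x2=2, x3=4, x4=1, x5=3. No two adjacent vertices share a color.

4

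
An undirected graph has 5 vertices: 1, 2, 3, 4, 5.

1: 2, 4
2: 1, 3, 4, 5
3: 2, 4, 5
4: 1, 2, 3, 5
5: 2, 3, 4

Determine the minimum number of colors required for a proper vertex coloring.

2, 3, 4, 5 are mutually adjacent (a clique of size 4), so at least 4 colors are needed.
4 colors suffice: color a → {4}; color b → {2}; color c → {1, 5}; color d → {3}. No two adjacent vertices share a color.

4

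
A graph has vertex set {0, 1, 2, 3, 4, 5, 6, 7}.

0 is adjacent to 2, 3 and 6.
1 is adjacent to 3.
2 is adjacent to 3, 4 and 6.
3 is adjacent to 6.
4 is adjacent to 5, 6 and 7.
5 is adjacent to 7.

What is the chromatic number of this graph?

4

0, 2, 3, 6 are pairwise adjacent (a clique of size 4), so at least 4 colors are needed.
A valid assignment using 4 colors: 0=d, 1=a, 2=b, 3=c, 4=c, 5=b, 6=a, 7=a. Each edge has distinct colors on its endpoints.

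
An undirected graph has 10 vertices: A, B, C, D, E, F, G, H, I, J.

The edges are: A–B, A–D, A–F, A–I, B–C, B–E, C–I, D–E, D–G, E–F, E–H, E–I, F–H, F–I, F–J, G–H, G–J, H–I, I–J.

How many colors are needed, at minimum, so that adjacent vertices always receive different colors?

4

E, F, H, I form a clique, so at least 4 colors are needed.
4 colors suffice: color 1 → {B, D, I}; color 2 → {A, C, E, J}; color 3 → {F, G}; color 4 → {H}. No two adjacent vertices share a color.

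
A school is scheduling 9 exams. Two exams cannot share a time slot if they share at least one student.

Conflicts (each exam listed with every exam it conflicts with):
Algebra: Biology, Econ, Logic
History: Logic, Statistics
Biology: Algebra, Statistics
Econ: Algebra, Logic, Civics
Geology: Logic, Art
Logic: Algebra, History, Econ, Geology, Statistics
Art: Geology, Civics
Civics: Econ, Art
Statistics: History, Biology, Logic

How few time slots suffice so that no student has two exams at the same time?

History, Logic, Statistics all conflict with each other, so at least 3 time slots are needed.
3 time slots suffice: Algebra=3, History=3, Biology=1, Econ=2, Geology=2, Logic=1, Art=3, Civics=1, Statistics=2. No two conflicting exams share a time slot.

3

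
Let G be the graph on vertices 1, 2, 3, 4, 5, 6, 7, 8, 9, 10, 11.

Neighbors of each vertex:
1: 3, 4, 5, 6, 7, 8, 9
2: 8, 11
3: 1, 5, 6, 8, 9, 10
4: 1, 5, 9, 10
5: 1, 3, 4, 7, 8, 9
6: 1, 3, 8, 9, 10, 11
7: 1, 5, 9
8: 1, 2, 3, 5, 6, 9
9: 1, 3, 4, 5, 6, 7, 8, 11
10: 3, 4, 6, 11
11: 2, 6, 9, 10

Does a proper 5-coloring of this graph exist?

The chromatic number is 5. 1, 3, 6, 8, 9 form a clique, so at least 5 colors are needed.
One proper 5-coloring: 1=b, 2=a, 3=d, 4=d, 5=c, 6=c, 7=d, 8=e, 9=a, 10=a, 11=b.
That is already a proper 5-coloring.

Yes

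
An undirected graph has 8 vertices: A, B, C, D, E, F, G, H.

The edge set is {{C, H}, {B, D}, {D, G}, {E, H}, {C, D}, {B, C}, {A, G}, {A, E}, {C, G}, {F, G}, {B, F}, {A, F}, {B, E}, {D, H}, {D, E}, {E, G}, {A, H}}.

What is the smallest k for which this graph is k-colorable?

3

C, D, G are pairwise adjacent, so at least 3 colors are needed.
3 colors suffice: color 1 → {B, G, H}; color 2 → {A, D}; color 3 → {C, E, F}. No two adjacent vertices share a color.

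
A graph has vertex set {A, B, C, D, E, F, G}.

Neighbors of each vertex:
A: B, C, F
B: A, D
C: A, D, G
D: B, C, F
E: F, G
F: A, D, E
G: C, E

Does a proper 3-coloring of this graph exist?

The chromatic number is 3. The cycle F-D-C-G-E-F has odd length 5, so it cannot be 2-colored; at least 3 colors are needed.
One proper 3-coloring: A=blue, B=red, C=red, D=blue, E=blue, F=red, G=green.
That is already a proper 3-coloring.

Yes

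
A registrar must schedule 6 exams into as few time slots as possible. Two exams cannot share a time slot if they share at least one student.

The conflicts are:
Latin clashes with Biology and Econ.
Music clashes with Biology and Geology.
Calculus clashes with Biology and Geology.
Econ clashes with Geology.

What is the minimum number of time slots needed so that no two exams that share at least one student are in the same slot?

3

The cycle Econ-Geology-Calculus-Biology-Latin-Econ has odd length 5, so it cannot be 2-colored; at least 3 time slots are needed.
3 time slots suffice: time slot 1 → {Biology, Geology}; time slot 2 → {Music, Calculus, Econ}; time slot 3 → {Latin}. No two conflicting exams share a time slot.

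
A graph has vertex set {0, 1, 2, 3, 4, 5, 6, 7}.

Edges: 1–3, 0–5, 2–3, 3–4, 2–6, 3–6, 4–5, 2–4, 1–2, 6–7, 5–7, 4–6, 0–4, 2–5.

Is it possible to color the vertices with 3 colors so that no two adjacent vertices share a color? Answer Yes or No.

2, 3, 4, 6 are mutually adjacent (a clique of size 4), so at least 4 colors are needed.
So 3 colors are not enough.

No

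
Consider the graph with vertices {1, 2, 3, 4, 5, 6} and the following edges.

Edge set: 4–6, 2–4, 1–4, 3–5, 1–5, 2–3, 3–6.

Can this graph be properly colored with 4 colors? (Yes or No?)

Yes

The chromatic number is 3. The cycle 5-3-6-4-1-5 has odd length 5, so it cannot be 2-colored; at least 3 colors are needed.
3 colors suffice: color red → {3, 4}; color blue → {2, 5, 6}; color green → {1}.
Since 4 ≥ 3, a proper 4-coloring certainly exists.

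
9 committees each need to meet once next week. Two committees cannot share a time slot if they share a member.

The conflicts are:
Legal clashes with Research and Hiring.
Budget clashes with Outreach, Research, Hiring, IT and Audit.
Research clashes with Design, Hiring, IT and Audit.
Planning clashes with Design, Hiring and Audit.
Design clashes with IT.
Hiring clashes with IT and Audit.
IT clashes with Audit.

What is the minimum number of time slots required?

5

Budget, Research, Hiring, IT, Audit all conflict with each other, so at least 5 time slots are needed.
A valid assignment using 5 time slots: Legal=3, Budget=3, Outreach=1, Research=2, Planning=2, Design=1, Hiring=1, IT=4, Audit=5. No two conflicting committees share a time slot.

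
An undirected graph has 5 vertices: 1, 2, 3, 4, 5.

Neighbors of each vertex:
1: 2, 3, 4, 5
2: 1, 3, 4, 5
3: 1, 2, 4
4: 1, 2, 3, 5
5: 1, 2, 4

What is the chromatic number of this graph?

4

1, 2, 3, 4 are pairwise adjacent (a clique of size 4), so at least 4 colors are needed.
4 colors suffice: color red → {2}; color blue → {1}; color green → {4}; color yellow → {3, 5}. No two adjacent vertices share a color.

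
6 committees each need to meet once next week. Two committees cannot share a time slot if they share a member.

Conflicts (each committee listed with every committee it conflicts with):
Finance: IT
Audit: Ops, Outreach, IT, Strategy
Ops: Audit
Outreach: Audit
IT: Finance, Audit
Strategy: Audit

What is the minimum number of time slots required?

2

Audit and Ops conflict, so at least 2 time slots are needed.
2 time slots suffice: Finance=1, Audit=1, Ops=2, Outreach=2, IT=2, Strategy=2. Every pair that conflicts lands in different time slots.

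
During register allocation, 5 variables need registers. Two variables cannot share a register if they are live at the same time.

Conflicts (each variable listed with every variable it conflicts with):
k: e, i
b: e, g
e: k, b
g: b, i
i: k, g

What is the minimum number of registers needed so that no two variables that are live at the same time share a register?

3

The cycle e-b-g-i-k-e has odd length 5, so it cannot be 2-colored; at least 3 registers are needed.
3 registers suffice: k=2, b=2, e=1, g=1, i=3. No two conflicting variables share a register.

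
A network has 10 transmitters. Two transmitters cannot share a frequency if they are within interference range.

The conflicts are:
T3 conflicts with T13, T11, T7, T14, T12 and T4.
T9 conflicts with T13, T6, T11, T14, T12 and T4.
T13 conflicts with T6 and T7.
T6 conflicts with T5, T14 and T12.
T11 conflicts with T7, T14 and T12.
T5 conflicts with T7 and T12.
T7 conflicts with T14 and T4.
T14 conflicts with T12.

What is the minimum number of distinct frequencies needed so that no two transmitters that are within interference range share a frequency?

4

T3, T11, T7, T14 are mutually in conflict, so at least 4 frequencies are needed.
4 frequencies suffice: frequency 1 → {T13, T5, T14, T4}; frequency 2 → {T7, T12}; frequency 3 → {T3, T9}; frequency 4 → {T6, T11}. Every pair that conflicts lands in different frequencies.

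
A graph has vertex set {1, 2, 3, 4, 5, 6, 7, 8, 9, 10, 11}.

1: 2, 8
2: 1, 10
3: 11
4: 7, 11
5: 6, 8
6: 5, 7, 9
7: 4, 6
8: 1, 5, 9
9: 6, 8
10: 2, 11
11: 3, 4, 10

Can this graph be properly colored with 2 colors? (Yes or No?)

The cycle 2-1-8-9-6-7-4-11-10-2 has odd length 9, so it cannot be 2-colored; at least 3 colors are needed.
So 2 colors are not enough.

No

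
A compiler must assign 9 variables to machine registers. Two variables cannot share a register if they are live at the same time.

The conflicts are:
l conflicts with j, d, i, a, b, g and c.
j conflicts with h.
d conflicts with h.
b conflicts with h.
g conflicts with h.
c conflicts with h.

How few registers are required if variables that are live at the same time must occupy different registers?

l and g conflict, so at least 2 registers are needed.
2 registers suffice: register 1 → {l, h}; register 2 → {j, d, i, a, b, g, c}. No two conflicting variables share a register.

2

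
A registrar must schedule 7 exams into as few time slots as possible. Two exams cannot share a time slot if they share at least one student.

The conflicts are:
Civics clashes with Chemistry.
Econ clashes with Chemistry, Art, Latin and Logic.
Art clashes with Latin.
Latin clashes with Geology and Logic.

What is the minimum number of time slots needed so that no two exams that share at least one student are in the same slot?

3

Econ, Latin, Logic all conflict with each other, so at least 3 time slots are needed.
3 time slots suffice: time slot 1 → {Civics, Econ, Geology}; time slot 2 → {Chemistry, Latin}; time slot 3 → {Art, Logic}. No two conflicting exams share a time slot.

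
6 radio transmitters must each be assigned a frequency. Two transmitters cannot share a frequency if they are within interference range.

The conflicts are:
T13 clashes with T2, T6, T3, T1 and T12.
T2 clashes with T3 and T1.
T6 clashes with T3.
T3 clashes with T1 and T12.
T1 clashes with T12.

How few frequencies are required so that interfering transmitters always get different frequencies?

T13, T3, T1, T12 pairwise conflict, so at least 4 frequencies are needed.
4 frequencies suffice: T13=2, T2=4, T6=3, T3=1, T1=3, T12=4. Every pair that conflicts lands in different frequencies.

4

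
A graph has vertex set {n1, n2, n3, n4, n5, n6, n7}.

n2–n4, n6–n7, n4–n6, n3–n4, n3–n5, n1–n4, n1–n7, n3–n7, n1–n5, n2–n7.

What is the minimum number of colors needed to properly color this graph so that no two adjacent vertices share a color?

2

n1 and n4 are adjacent, so at least 2 colors are needed.
A valid assignment using 2 colors: n1=2, n2=2, n3=2, n4=1, n5=1, n6=2, n7=1. Every edge joins two different colors.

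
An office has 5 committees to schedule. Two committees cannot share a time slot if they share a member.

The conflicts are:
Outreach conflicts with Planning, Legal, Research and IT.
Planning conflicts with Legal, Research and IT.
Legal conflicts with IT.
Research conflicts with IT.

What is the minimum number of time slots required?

Outreach, Planning, Research, IT are mutually in conflict, so at least 4 time slots are needed.
4 time slots suffice: Outreach=2, Planning=1, Legal=4, Research=4, IT=3. Every pair that conflicts lands in different time slots.

4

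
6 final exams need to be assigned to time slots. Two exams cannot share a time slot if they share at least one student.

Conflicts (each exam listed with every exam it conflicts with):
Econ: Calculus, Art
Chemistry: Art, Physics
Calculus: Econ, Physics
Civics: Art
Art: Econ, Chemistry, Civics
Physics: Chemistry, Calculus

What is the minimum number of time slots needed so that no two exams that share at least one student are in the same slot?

3

The cycle Calculus-Econ-Art-Chemistry-Physics-Calculus has odd length 5, so it cannot be 2-colored; at least 3 time slots are needed.
Using 3 time slots: Econ=3, Chemistry=2, Calculus=2, Civics=2, Art=1, Physics=1. No two conflicting exams share a time slot.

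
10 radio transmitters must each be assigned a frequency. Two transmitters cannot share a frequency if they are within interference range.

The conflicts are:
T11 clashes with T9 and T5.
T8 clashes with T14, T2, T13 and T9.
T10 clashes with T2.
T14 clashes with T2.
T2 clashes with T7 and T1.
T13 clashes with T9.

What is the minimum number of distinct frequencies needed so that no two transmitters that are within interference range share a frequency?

3

T8, T14, T2 all conflict with each other, so at least 3 frequencies are needed.
3 frequencies suffice: frequency 1 → {T2, T9, T5}; frequency 2 → {T11, T8, T10, T7, T1}; frequency 3 → {T14, T13}. Every pair that conflicts lands in different frequencies.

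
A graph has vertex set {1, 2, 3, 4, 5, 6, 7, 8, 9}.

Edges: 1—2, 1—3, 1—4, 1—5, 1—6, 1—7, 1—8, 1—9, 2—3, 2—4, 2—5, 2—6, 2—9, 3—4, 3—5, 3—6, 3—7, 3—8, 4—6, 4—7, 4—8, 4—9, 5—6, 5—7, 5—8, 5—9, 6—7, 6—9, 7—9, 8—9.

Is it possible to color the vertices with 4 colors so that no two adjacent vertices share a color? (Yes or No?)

1, 2, 5, 6, 9 are pairwise adjacent (a clique of size 5), so at least 5 colors are needed.
So 4 colors are not enough.

No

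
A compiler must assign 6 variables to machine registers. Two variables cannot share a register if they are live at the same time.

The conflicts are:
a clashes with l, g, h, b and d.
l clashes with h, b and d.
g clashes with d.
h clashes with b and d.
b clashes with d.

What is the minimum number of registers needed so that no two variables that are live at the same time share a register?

a, l, h, b, d all conflict with each other, so at least 5 registers are needed.
5 registers suffice: register 1 → {a}; register 2 → {d}; register 3 → {g, b}; register 4 → {l}; register 5 → {h}. Each listed conflict is separated.

5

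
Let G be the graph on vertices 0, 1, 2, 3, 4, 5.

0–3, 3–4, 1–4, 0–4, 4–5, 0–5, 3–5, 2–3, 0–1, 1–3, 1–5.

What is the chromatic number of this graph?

0, 1, 3, 4, 5 form a clique, so at least 5 colors are needed.
5 colors suffice: color red → {3}; color blue → {2, 5}; color green → {1}; color yellow → {4}; color purple → {0}. No two adjacent vertices share a color.

5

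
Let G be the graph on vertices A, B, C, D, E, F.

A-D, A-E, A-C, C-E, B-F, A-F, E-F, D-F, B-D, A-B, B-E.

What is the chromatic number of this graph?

4

A, B, D, F are pairwise adjacent (a clique of size 4), so at least 4 colors are needed.
4 colors suffice: A=1, B=4, C=2, D=3, E=3, F=2. Each edge has distinct colors on its endpoints.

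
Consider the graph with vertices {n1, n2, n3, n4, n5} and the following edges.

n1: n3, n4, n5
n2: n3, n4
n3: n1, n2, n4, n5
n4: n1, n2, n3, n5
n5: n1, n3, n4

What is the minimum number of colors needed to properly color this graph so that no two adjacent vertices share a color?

n1, n3, n4, n5 are mutually adjacent (a clique of size 4), so at least 4 colors are needed.
4 colors suffice: color red → {n3}; color blue → {n4}; color green → {n2, n5}; color yellow → {n1}. Every edge joins two different colors.

4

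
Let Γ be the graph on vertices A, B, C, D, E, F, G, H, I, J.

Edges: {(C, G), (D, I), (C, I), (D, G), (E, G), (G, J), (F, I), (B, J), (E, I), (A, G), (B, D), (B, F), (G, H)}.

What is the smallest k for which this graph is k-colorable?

E and I are adjacent, so at least 2 colors are needed.
2 colors suffice: color red → {B, G, I}; color blue → {A, C, D, E, F, H, J}. No two adjacent vertices share a color.

2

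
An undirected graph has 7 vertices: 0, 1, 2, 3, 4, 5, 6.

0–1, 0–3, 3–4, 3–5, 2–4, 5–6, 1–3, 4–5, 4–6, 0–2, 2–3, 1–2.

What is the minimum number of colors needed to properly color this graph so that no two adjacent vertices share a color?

4

0, 1, 2, 3 are mutually adjacent (a clique of size 4), so at least 4 colors are needed.
4 colors suffice: color red → {3, 6}; color blue → {1, 4}; color green → {2, 5}; color yellow → {0}. No two adjacent vertices share a color.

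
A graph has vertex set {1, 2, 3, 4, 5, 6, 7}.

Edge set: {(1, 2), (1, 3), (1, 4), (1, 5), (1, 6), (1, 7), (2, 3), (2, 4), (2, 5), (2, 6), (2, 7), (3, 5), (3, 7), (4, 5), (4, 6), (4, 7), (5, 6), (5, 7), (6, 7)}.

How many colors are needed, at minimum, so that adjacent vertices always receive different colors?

1, 2, 4, 5, 6, 7 are mutually adjacent (a clique of size 6), so at least 6 colors are needed.
A valid assignment using 6 colors: 1=red, 2=green, 3=purple, 4=orange, 5=blue, 6=purple, 7=yellow. Each edge has distinct colors on its endpoints.

6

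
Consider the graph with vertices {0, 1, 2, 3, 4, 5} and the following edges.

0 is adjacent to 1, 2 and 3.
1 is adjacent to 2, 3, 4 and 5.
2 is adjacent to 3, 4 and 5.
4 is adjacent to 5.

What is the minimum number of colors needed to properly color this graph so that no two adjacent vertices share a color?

1, 2, 4, 5 are pairwise adjacent (a clique of size 4), so at least 4 colors are needed.
A valid assignment using 4 colors: 0=c, 1=a, 2=b, 3=d, 4=c, 5=d. Every edge joins two different colors.

4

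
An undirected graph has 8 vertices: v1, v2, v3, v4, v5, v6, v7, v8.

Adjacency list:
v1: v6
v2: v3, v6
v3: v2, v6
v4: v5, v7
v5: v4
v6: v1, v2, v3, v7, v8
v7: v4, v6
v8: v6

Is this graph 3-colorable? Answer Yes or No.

The chromatic number is 3. v2, v3, v6 are mutually adjacent, so at least 3 colors are needed.
One proper 3-coloring: v1=blue, v2=green, v3=blue, v4=red, v5=blue, v6=red, v7=blue, v8=blue.
That is already a proper 3-coloring.

Yes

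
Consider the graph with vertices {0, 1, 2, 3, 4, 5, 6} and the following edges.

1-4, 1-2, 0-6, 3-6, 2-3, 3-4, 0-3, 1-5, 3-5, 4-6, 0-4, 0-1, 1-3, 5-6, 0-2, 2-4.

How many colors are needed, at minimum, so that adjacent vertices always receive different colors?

5

0, 1, 2, 3, 4 are pairwise adjacent (a clique of size 5), so at least 5 colors are needed.
5 colors suffice: 0=yellow, 1=blue, 2=purple, 3=red, 4=green, 5=green, 6=blue. Each edge has distinct colors on its endpoints.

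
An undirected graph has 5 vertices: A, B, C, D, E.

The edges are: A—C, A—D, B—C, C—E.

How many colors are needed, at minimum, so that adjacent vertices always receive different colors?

2

A and C are adjacent, so at least 2 colors are needed.
A valid assignment using 2 colors: A=blue, B=blue, C=red, D=red, E=blue. Each edge has distinct colors on its endpoints.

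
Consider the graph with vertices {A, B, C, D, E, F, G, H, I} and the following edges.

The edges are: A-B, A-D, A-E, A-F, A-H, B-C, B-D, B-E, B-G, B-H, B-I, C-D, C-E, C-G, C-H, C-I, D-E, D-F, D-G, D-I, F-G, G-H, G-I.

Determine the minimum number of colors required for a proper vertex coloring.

B, C, D, G, I form a clique, so at least 5 colors are needed.
5 colors suffice: color red → {D, H}; color blue → {B, F}; color green → {A, G}; color yellow → {C}; color purple → {E, I}. Each edge has distinct colors on its endpoints.

5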